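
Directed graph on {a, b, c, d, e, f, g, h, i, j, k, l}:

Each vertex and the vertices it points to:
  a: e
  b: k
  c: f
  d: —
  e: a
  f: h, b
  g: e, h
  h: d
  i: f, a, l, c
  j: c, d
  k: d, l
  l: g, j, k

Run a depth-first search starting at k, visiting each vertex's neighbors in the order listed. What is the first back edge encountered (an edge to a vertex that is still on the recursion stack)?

a→e

DFS from k (visiting each vertex's neighbors in the order listed); mark gray on enter, black on exit:
k gray
  d gray
  d black
  l gray
    g gray
      e gray
        a gray
          a→e: e is gray → back edge
First back edge: a → e.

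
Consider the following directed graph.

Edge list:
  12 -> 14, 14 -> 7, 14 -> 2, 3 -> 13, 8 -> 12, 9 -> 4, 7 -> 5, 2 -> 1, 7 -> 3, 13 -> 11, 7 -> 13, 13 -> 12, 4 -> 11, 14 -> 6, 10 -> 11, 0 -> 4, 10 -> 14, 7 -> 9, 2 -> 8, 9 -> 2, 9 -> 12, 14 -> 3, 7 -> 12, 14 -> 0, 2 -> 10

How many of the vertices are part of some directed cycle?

A vertex is on a directed cycle iff it belongs to a strongly connected component of size ≥ 2 (or has a self-loop).
The vertices on cycles are {2, 3, 7, 8, 9, 10, 12, 13, 14} — 9 in total.

9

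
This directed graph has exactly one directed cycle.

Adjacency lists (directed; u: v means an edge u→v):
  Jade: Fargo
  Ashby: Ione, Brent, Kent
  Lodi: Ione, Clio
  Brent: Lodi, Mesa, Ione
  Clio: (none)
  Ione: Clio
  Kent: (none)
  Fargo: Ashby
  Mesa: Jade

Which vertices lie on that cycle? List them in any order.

DFS with gray/black marking from Fargo:
Fargo gray
  Ashby gray
    Ione gray
      Clio gray
      Clio black
    Ione black
    Brent gray
      Lodi gray
        Lodi→Ione: Ione black — skip
        Lodi→Clio: Clio black — skip
      Lodi black
      Mesa gray
        Jade gray
          Jade→Fargo: Fargo is gray → back edge
Back edge closes the cycle Fargo → Ashby → Brent → Mesa → Jade → Fargo; its vertices are {Jade, Mesa, Ashby, Brent, Fargo}.

Jade, Mesa, Ashby, Brent, Fargo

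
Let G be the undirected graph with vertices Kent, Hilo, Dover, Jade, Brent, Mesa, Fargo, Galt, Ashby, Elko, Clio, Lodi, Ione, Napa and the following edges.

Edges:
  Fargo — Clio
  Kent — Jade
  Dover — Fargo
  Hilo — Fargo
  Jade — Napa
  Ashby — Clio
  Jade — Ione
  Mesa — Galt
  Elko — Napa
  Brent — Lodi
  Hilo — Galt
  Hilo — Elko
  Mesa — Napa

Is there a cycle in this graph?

Yes

DFS, tracking each vertex's parent; an edge to a visited non-parent vertex closes a cycle.
Start from Fargo:
visit Fargo (parent –)
  visit Dover (parent Fargo)
    Dover–Fargo: parent, skip
  visit Hilo (parent Fargo)
    Hilo–Fargo: parent, skip
    visit Elko (parent Hilo)
      Elko–Hilo: parent, skip
      visit Napa (parent Elko)
        Napa–Elko: parent, skip
        visit Mesa (parent Napa)
          Mesa–Napa: parent, skip
          visit Galt (parent Mesa)
            Galt–Hilo: Hilo visited and ≠ parent → cycle
Cycle: Hilo – Elko – Napa – Mesa – Galt – Hilo.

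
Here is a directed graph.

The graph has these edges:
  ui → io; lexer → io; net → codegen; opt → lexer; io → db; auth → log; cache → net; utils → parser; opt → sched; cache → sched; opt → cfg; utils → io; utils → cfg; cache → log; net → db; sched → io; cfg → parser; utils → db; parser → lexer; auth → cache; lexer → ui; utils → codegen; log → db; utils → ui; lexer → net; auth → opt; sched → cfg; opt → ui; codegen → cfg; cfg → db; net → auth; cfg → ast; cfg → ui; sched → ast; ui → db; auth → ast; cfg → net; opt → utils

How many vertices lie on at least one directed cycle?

A vertex is on a directed cycle iff it belongs to a strongly connected component of size ≥ 2 (or has a self-loop).
The vertices on cycles are {cfg, net, opt, auth, cache, lexer, sched, utils, parser, codegen} — 10 in total.

10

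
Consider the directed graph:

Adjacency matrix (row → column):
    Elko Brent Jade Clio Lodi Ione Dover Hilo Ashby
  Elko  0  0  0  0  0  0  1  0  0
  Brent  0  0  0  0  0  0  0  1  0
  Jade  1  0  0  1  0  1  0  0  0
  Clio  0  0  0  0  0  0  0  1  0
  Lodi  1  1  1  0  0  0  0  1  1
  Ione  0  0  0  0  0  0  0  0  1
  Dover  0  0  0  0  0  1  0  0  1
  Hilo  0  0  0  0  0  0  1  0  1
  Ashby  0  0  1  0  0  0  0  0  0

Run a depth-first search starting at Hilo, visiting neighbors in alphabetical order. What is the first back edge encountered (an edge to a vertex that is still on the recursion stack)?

Clio→Hilo

DFS from Hilo (visiting neighbors in alphabetical order); mark gray on enter, black on exit:
Hilo gray
  Ashby gray
    Jade gray
      Clio gray
        Clio→Hilo: Hilo is gray → back edge
First back edge: Clio → Hilo.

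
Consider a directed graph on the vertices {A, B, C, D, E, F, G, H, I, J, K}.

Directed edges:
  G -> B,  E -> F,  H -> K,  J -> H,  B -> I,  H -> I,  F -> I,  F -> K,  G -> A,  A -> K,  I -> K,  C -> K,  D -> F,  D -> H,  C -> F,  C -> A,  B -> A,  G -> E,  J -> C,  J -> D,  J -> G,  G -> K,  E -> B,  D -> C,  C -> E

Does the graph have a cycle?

No

DFS with white/gray/black marking, starting from B:
B gray
  A gray
    K gray
    K black
  A black
  I gray
    I→K: K black — skip
  I black
B black
C gray
  C→A: A black — skip
  C→K: K black — skip
  F gray
    F→K: K black — skip
    F→I: I black — skip
  F black
  E gray
    E→B: B black — skip
    E→F: F black — skip
  E black
C black
D gray
  H gray
    H→K: K black — skip
    H→I: I black — skip
  H black
  D→F: F black — skip
  D→C: C black — skip
D black
G gray
  G→E: E black — skip
  G→B: B black — skip
  G→K: K black — skip
  G→A: A black — skip
G black
J gray
  J→D: D black — skip
  J→G: G black — skip
  J→C: C black — skip
  J→H: H black — skip
J black
Every edge goes to a white or black vertex — no back edge, so the graph is acyclic.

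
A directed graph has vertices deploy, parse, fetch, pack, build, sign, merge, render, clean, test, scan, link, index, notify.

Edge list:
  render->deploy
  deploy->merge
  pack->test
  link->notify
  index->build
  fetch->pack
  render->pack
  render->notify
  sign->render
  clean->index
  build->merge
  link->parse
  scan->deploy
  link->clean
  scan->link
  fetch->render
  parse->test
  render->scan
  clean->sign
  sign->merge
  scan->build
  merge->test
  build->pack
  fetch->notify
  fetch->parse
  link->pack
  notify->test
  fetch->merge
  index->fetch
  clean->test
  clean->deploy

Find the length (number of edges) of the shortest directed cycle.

For each vertex v, BFS finds the shortest path from v back to v.
The shortest such closed walk is link → clean → sign → render → scan → link, length 5.

5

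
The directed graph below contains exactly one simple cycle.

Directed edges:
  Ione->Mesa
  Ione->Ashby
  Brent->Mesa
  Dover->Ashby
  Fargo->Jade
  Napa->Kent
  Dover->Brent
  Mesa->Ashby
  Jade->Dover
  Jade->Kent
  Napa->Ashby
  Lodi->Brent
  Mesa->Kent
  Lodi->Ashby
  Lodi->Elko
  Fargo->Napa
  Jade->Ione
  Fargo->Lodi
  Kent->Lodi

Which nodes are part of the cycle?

DFS with gray/black marking from Lodi:
Lodi gray
  Brent gray
    Mesa gray
      Kent gray
        Kent→Lodi: Lodi is gray → back edge
Back edge closes the cycle Lodi → Brent → Mesa → Kent → Lodi; its vertices are {Kent, Lodi, Mesa, Brent}.

Kent, Lodi, Mesa, Brent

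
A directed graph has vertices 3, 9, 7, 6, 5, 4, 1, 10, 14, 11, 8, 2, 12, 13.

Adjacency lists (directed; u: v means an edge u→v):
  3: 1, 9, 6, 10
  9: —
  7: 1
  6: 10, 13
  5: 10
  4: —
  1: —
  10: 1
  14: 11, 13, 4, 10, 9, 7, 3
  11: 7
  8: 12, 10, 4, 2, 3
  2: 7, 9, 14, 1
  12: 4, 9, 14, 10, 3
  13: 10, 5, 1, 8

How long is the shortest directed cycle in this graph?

For each vertex v, BFS finds the shortest path from v back to v.
The shortest such closed walk is 8 → 12 → 14 → 13 → 8, length 4.

4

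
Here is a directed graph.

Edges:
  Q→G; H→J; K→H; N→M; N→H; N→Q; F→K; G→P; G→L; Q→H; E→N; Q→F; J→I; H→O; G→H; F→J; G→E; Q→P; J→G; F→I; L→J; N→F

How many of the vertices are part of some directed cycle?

9

A vertex is on a directed cycle iff it belongs to a strongly connected component of size ≥ 2 (or has a self-loop).
The vertices on cycles are {E, F, G, H, J, K, L, N, Q} — 9 in total.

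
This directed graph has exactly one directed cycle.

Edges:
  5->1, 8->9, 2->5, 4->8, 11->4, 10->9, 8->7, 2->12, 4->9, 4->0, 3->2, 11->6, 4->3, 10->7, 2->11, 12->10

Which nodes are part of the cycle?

2, 3, 4, 11

DFS with gray/black marking from 2:
2 gray
  5 gray
    1 gray
    1 black
  5 black
  11 gray
    6 gray
    6 black
    4 gray
      3 gray
        3→2: 2 is gray → back edge
Back edge closes the cycle 2 → 11 → 4 → 3 → 2; its vertices are {2, 3, 4, 11}.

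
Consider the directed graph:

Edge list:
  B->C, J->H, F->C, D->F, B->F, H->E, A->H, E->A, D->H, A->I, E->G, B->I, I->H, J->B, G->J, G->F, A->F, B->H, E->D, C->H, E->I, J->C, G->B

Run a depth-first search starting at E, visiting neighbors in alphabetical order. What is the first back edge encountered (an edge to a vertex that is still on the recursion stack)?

H->E

DFS from E (visiting neighbors in alphabetical order); mark gray on enter, black on exit:
E gray
  A gray
    F gray
      C gray
        H gray
          H→E: E is gray → back edge
First back edge: H → E.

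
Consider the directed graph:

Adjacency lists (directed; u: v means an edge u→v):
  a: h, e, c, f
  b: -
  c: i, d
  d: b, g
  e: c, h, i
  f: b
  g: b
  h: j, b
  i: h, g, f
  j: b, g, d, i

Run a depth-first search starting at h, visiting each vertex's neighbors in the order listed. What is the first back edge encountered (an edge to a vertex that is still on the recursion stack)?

i->h

DFS from h (visiting each vertex's neighbors in the order listed); mark gray on enter, black on exit:
h gray
  j gray
    b gray
    b black
    g gray
      g→b: b black — skip
    g black
    d gray
      d→b: b black — skip
      d→g: g black — skip
    d black
    i gray
      i→h: h is gray → back edge
First back edge: i → h.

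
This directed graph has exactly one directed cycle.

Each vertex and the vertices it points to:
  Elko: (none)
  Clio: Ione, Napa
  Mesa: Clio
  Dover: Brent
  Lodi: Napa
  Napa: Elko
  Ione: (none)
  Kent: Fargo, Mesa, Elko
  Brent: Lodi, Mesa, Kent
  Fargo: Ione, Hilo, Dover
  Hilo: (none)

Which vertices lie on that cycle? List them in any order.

DFS with gray/black marking from Brent:
Brent gray
  Lodi gray
    Napa gray
      Elko gray
      Elko black
    Napa black
  Lodi black
  Mesa gray
    Clio gray
      Ione gray
      Ione black
      Clio→Napa: Napa black — skip
    Clio black
  Mesa black
  Kent gray
    Fargo gray
      Fargo→Ione: Ione black — skip
      Hilo gray
      Hilo black
      Dover gray
        Dover→Brent: Brent is gray → back edge
Back edge closes the cycle Brent → Kent → Fargo → Dover → Brent; its vertices are {Kent, Brent, Dover, Fargo}.

Kent, Brent, Dover, Fargo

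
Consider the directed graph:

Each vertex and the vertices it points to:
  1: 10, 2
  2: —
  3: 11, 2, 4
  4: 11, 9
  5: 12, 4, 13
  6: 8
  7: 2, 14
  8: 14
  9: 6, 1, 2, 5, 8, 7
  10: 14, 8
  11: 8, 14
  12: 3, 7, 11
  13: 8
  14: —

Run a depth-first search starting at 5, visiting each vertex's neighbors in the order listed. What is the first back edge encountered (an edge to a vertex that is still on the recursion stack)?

DFS from 5 (visiting each vertex's neighbors in the order listed); mark gray on enter, black on exit:
5 gray
  12 gray
    3 gray
      11 gray
        8 gray
          14 gray
          14 black
        8 black
        11→14: 14 black — skip
      11 black
      2 gray
      2 black
      4 gray
        4→11: 11 black — skip
        9 gray
          6 gray
            6→8: 8 black — skip
          6 black
          1 gray
            10 gray
              10→14: 14 black — skip
              10→8: 8 black — skip
            10 black
            1→2: 2 black — skip
          1 black
          9→2: 2 black — skip
          9→5: 5 is gray → back edge
First back edge: 9 → 5.

9→5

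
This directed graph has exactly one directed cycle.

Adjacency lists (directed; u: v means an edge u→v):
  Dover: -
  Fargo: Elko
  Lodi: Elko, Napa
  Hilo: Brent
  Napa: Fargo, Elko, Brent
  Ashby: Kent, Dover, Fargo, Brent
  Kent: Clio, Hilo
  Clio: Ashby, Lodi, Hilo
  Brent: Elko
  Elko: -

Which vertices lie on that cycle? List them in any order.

Clio, Kent, Ashby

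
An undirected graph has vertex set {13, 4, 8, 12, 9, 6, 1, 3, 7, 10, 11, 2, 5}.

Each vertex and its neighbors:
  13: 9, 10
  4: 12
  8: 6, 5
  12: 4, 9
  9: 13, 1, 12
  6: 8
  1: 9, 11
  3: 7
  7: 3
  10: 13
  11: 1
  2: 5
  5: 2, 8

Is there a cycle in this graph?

DFS, tracking each vertex's parent; an edge to a visited non-parent vertex closes a cycle.
Start from 13:
visit 13 (parent –)
  visit 9 (parent 13)
    9–13: parent, skip
    visit 1 (parent 9)
      1–9: parent, skip
      visit 11 (parent 1)
        11–1: parent, skip
    visit 12 (parent 9)
      visit 4 (parent 12)
        4–12: parent, skip
      12–9: parent, skip
  visit 10 (parent 13)
    10–13: parent, skip
visit 8 (parent –)
  visit 6 (parent 8)
    6–8: parent, skip
  visit 5 (parent 8)
    visit 2 (parent 5)
      2–5: parent, skip
    5–8: parent, skip
visit 3 (parent –)
  visit 7 (parent 3)
    7–3: parent, skip
No non-parent visited neighbor found — the graph is a forest.

No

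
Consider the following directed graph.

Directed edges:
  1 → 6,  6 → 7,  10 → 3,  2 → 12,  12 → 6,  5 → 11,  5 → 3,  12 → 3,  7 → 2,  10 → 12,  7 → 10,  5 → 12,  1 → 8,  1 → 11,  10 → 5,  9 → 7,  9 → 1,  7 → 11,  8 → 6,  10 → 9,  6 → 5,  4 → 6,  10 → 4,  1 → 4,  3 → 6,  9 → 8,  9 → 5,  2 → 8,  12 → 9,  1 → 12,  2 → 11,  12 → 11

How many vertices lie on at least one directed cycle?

11

A vertex is on a directed cycle iff it belongs to a strongly connected component of size ≥ 2 (or has a self-loop).
The vertices on cycles are {1, 2, 3, 4, 5, 6, 7, 8, 9, 10, 12} — 11 in total.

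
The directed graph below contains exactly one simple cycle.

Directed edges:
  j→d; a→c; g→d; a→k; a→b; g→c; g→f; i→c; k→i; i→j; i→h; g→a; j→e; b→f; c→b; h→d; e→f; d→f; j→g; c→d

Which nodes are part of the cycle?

a, g, i, j, k

DFS with gray/black marking from k:
k gray
  i gray
    j gray
      d gray
        f gray
        f black
      d black
      e gray
        e→f: f black — skip
      e black
      g gray
        c gray
          c→d: d black — skip
          b gray
            b→f: f black — skip
          b black
        c black
        a gray
          a→k: k is gray → back edge
Back edge closes the cycle k → i → j → g → a → k; its vertices are {a, g, i, j, k}.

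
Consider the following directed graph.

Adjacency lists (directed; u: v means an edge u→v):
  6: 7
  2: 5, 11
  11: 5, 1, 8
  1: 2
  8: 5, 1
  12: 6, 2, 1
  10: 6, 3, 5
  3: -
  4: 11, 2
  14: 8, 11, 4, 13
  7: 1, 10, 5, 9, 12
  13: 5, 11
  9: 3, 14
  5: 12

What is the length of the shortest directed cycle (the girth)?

3

For each vertex v, BFS finds the shortest path from v back to v.
The shortest such closed walk is 7 → 12 → 6 → 7, length 3.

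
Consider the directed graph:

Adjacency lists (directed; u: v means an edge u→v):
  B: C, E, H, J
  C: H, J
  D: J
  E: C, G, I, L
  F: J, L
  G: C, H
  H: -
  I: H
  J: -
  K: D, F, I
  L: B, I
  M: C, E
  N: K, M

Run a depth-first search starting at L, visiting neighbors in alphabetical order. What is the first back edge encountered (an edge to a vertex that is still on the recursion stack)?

DFS from L (visiting neighbors in alphabetical order); mark gray on enter, black on exit:
L gray
  B gray
    C gray
      H gray
      H black
      J gray
      J black
    C black
    E gray
      E→C: C black — skip
      G gray
        G→C: C black — skip
        G→H: H black — skip
      G black
      I gray
        I→H: H black — skip
      I black
      E→L: L is gray → back edge
First back edge: E → L.

E→L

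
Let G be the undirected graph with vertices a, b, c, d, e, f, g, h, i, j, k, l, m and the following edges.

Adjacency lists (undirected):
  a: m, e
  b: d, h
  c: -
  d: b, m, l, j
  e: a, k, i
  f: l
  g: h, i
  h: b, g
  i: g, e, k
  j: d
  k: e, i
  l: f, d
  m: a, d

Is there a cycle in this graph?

Yes

DFS, tracking each vertex's parent; an edge to a visited non-parent vertex closes a cycle.
Start from l:
visit l (parent –)
  visit f (parent l)
    f–l: parent, skip
  visit d (parent l)
    visit b (parent d)
      b–d: parent, skip
      visit h (parent b)
        h–b: parent, skip
        visit g (parent h)
          g–h: parent, skip
          visit i (parent g)
            i–g: parent, skip
            visit e (parent i)
              visit a (parent e)
                visit m (parent a)
                  m–a: parent, skip
                  m–d: d visited and ≠ parent → cycle
Cycle: d – b – h – g – i – e – a – m – d.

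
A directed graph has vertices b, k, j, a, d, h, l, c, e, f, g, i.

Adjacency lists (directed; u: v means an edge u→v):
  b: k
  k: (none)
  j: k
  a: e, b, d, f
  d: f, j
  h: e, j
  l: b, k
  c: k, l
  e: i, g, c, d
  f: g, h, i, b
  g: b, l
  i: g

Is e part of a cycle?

Yes

e is on a cycle iff e can reach itself via ≥1 edge.
e → d → f → h → e — yes.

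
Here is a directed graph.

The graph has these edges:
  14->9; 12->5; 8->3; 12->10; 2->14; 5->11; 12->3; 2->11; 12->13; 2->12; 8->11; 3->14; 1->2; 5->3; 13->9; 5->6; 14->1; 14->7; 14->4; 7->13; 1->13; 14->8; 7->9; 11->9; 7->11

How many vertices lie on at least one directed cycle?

7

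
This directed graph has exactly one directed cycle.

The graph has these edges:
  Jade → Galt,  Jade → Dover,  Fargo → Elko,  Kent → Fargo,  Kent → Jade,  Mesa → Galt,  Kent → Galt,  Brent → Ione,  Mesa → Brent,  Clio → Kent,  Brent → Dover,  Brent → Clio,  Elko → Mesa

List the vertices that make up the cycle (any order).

Clio, Elko, Kent, Mesa, Brent, Fargo

DFS with gray/black marking from Brent:
Brent gray
  Ione gray
  Ione black
  Clio gray
    Kent gray
      Galt gray
      Galt black
      Fargo gray
        Elko gray
          Mesa gray
            Mesa→Brent: Brent is gray → back edge
Back edge closes the cycle Brent → Clio → Kent → Fargo → Elko → Mesa → Brent; its vertices are {Clio, Elko, Kent, Mesa, Brent, Fargo}.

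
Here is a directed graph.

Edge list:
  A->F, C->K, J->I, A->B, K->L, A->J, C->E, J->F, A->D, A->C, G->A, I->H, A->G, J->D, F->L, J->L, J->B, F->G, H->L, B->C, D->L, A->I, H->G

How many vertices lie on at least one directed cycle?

A vertex is on a directed cycle iff it belongs to a strongly connected component of size ≥ 2 (or has a self-loop).
The vertices on cycles are {A, F, G, H, I, J} — 6 in total.

6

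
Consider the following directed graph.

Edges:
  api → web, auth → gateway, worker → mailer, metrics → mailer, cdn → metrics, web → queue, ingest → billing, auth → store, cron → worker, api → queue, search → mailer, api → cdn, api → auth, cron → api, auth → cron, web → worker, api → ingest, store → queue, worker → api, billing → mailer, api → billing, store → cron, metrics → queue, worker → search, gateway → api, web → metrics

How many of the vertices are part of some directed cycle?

A vertex is on a directed cycle iff it belongs to a strongly connected component of size ≥ 2 (or has a self-loop).
The vertices on cycles are {api, web, auth, cron, store, worker, gateway} — 7 in total.

7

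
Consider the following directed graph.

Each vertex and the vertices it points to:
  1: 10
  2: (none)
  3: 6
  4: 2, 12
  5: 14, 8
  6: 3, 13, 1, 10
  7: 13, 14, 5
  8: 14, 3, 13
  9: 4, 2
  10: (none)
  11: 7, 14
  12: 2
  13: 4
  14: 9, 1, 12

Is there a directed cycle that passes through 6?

Yes

6 is on a cycle iff 6 can reach itself via ≥1 edge.
6 → 3 → 6 — yes.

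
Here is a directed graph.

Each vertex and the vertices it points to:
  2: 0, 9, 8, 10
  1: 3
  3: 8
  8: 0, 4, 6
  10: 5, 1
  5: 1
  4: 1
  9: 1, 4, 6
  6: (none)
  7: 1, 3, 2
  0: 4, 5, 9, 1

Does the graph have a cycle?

Yes

DFS with white/gray/black marking, starting from 5:
5 gray
  1 gray
    3 gray
      8 gray
        0 gray
          4 gray
            4→1: 1 is gray → back edge
Back edge found, so a cycle exists: 1 → 3 → 8 → 0 → 4 → 1.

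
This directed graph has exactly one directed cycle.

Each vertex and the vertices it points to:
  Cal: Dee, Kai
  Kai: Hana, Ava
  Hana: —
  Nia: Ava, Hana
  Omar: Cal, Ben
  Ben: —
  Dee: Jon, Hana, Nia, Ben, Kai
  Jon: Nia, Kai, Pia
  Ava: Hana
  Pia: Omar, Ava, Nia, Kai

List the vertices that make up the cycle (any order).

DFS with gray/black marking from Dee:
Dee gray
  Jon gray
    Nia gray
      Ava gray
        Hana gray
        Hana black
      Ava black
      Nia→Hana: Hana black — skip
    Nia black
    Kai gray
      Kai→Hana: Hana black — skip
      Kai→Ava: Ava black — skip
    Kai black
    Pia gray
      Omar gray
        Cal gray
          Cal→Dee: Dee is gray → back edge
Back edge closes the cycle Dee → Jon → Pia → Omar → Cal → Dee; its vertices are {Cal, Dee, Jon, Pia, Omar}.

Cal, Dee, Jon, Pia, Omar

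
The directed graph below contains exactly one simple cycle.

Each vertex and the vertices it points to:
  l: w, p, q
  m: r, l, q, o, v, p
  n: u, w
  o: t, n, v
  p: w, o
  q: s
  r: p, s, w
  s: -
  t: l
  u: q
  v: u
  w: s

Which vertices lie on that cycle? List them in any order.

l, o, p, t

DFS with gray/black marking from o:
o gray
  t gray
    l gray
      w gray
        s gray
        s black
      w black
      p gray
        p→w: w black — skip
        p→o: o is gray → back edge
Back edge closes the cycle o → t → l → p → o; its vertices are {l, o, p, t}.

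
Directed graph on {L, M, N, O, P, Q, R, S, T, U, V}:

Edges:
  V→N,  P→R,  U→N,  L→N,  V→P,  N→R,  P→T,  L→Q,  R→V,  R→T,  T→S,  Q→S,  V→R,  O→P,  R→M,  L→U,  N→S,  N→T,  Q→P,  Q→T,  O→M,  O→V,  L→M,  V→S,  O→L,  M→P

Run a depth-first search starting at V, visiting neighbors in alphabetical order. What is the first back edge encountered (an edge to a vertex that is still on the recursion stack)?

P→R

DFS from V (visiting neighbors in alphabetical order); mark gray on enter, black on exit:
V gray
  N gray
    R gray
      M gray
        P gray
          P→R: R is gray → back edge
First back edge: P → R.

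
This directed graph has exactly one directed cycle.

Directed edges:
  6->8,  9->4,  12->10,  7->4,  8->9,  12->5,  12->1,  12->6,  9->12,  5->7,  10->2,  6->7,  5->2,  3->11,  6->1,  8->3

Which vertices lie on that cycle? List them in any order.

6, 8, 9, 12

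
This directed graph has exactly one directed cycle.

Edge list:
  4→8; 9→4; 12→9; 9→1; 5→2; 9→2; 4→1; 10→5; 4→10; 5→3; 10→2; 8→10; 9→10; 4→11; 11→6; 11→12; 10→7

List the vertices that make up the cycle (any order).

4, 9, 11, 12

DFS with gray/black marking from 9:
9 gray
  2 gray
  2 black
  4 gray
    8 gray
      10 gray
        5 gray
          3 gray
          3 black
          5→2: 2 black — skip
        5 black
        7 gray
        7 black
        10→2: 2 black — skip
      10 black
    8 black
    4→10: 10 black — skip
    11 gray
      6 gray
      6 black
      12 gray
        12→9: 9 is gray → back edge
Back edge closes the cycle 9 → 4 → 11 → 12 → 9; its vertices are {4, 9, 11, 12}.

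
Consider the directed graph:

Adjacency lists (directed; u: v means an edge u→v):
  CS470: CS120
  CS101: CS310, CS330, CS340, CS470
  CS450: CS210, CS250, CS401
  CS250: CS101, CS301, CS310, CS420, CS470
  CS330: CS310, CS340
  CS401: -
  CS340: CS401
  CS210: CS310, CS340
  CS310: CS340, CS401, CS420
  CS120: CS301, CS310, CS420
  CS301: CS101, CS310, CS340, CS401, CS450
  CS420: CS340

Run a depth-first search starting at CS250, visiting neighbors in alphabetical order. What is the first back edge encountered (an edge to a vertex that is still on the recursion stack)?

CS301->CS101

DFS from CS250 (visiting neighbors in alphabetical order); mark gray on enter, black on exit:
CS250 gray
  CS101 gray
    CS310 gray
      CS340 gray
        CS401 gray
        CS401 black
      CS340 black
      CS310→CS401: CS401 black — skip
      CS420 gray
        CS420→CS340: CS340 black — skip
      CS420 black
    CS310 black
    CS330 gray
      CS330→CS310: CS310 black — skip
      CS330→CS340: CS340 black — skip
    CS330 black
    CS101→CS340: CS340 black — skip
    CS470 gray
      CS120 gray
        CS301 gray
          CS301→CS101: CS101 is gray → back edge
First back edge: CS301 → CS101.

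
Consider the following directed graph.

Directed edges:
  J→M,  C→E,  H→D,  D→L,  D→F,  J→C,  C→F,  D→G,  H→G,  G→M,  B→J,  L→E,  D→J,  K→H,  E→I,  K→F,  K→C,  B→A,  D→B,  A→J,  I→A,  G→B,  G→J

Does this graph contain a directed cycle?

Yes

DFS with white/gray/black marking, starting from B:
B gray
  J gray
    M gray
    M black
    C gray
      E gray
        I gray
          A gray
            A→J: J is gray → back edge
Back edge found, so a cycle exists: J → C → E → I → A → J.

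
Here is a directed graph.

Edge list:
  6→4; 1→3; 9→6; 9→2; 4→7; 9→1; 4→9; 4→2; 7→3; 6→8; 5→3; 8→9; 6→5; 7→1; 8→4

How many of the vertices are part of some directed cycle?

4

A vertex is on a directed cycle iff it belongs to a strongly connected component of size ≥ 2 (or has a self-loop).
The vertices on cycles are {4, 6, 8, 9} — 4 in total.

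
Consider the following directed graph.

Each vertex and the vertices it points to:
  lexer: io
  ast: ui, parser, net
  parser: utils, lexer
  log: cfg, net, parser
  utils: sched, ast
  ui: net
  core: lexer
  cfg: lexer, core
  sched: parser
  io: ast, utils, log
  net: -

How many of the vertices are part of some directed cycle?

9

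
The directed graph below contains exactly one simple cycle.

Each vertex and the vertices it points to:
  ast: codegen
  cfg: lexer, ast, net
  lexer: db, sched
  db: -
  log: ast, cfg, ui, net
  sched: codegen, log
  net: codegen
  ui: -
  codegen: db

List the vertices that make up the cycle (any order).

DFS with gray/black marking from log:
log gray
  ast gray
    codegen gray
      db gray
      db black
    codegen black
  ast black
  cfg gray
    lexer gray
      lexer→db: db black — skip
      sched gray
        sched→codegen: codegen black — skip
        sched→log: log is gray → back edge
Back edge closes the cycle log → cfg → lexer → sched → log; its vertices are {cfg, log, lexer, sched}.

cfg, log, lexer, sched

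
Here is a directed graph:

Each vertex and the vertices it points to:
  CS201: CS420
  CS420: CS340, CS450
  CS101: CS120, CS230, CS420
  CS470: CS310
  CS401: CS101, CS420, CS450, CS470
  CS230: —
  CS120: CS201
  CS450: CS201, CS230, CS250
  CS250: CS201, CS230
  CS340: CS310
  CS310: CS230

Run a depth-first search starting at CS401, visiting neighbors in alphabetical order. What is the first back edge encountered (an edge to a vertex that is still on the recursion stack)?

DFS from CS401 (visiting neighbors in alphabetical order); mark gray on enter, black on exit:
CS401 gray
  CS101 gray
    CS120 gray
      CS201 gray
        CS420 gray
          CS340 gray
            CS310 gray
              CS230 gray
              CS230 black
            CS310 black
          CS340 black
          CS450 gray
            CS450→CS201: CS201 is gray → back edge
First back edge: CS450 → CS201.

CS450→CS201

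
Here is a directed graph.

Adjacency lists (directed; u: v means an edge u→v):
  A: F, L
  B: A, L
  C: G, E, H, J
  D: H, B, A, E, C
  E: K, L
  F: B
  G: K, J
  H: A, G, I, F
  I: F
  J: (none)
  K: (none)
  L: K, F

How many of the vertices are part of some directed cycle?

A vertex is on a directed cycle iff it belongs to a strongly connected component of size ≥ 2 (or has a self-loop).
The vertices on cycles are {A, B, F, L} — 4 in total.

4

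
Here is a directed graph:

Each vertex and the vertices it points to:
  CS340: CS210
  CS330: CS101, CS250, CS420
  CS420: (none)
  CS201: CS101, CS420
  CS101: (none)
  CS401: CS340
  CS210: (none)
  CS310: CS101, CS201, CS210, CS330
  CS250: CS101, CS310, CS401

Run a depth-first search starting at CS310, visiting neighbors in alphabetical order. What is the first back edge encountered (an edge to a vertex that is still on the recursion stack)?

DFS from CS310 (visiting neighbors in alphabetical order); mark gray on enter, black on exit:
CS310 gray
  CS101 gray
  CS101 black
  CS201 gray
    CS201→CS101: CS101 black — skip
    CS420 gray
    CS420 black
  CS201 black
  CS210 gray
  CS210 black
  CS330 gray
    CS330→CS101: CS101 black — skip
    CS250 gray
      CS250→CS101: CS101 black — skip
      CS250→CS310: CS310 is gray → back edge
First back edge: CS250 → CS310.

CS250->CS310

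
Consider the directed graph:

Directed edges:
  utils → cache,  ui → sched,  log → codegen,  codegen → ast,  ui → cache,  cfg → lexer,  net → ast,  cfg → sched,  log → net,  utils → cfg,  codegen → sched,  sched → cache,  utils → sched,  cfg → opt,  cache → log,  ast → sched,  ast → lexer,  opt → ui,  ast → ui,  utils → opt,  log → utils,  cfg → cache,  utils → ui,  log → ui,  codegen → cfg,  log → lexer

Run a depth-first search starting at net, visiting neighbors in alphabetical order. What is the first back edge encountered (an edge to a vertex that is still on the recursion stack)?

codegen->ast

DFS from net (visiting neighbors in alphabetical order); mark gray on enter, black on exit:
net gray
  ast gray
    lexer gray
    lexer black
    sched gray
      cache gray
        log gray
          codegen gray
            codegen→ast: ast is gray → back edge
First back edge: codegen → ast.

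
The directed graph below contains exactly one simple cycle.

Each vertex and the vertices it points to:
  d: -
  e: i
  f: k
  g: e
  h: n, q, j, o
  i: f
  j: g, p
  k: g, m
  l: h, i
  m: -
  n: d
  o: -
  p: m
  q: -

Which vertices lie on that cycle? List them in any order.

e, f, g, i, k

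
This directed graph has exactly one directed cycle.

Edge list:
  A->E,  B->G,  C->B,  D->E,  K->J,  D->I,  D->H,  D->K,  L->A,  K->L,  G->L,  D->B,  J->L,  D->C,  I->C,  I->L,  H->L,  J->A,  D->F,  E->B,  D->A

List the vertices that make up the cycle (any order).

A, B, E, G, L

DFS with gray/black marking from E:
E gray
  B gray
    G gray
      L gray
        A gray
          A→E: E is gray → back edge
Back edge closes the cycle E → B → G → L → A → E; its vertices are {A, B, E, G, L}.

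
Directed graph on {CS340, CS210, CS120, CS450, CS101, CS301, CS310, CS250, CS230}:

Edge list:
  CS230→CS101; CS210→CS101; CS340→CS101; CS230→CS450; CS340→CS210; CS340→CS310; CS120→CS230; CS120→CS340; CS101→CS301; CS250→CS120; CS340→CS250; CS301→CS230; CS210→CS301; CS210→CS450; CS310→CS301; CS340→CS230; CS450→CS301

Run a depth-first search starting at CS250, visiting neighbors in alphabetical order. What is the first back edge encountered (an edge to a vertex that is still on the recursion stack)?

DFS from CS250 (visiting neighbors in alphabetical order); mark gray on enter, black on exit:
CS250 gray
  CS120 gray
    CS230 gray
      CS101 gray
        CS301 gray
          CS301→CS230: CS230 is gray → back edge
First back edge: CS301 → CS230.

CS301→CS230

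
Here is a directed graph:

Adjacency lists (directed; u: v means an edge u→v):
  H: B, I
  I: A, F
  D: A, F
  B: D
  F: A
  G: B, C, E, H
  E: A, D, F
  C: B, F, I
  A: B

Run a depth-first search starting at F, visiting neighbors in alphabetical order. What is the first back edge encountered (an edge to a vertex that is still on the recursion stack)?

D->A

DFS from F (visiting neighbors in alphabetical order); mark gray on enter, black on exit:
F gray
  A gray
    B gray
      D gray
        D→A: A is gray → back edge
First back edge: D → A.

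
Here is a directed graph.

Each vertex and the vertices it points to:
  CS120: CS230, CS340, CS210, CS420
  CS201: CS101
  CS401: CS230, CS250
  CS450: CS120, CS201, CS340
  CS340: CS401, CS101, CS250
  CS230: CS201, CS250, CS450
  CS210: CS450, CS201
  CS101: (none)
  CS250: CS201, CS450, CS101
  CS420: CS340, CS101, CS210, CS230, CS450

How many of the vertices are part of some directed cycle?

A vertex is on a directed cycle iff it belongs to a strongly connected component of size ≥ 2 (or has a self-loop).
The vertices on cycles are {CS120, CS210, CS230, CS250, CS340, CS401, CS420, CS450} — 8 in total.

8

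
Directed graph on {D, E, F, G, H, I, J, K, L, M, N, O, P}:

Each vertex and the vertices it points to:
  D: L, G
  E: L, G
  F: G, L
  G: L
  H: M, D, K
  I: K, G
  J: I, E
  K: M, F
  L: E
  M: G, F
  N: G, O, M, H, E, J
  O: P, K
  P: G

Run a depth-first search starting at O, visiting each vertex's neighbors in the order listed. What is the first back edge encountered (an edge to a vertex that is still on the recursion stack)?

E→L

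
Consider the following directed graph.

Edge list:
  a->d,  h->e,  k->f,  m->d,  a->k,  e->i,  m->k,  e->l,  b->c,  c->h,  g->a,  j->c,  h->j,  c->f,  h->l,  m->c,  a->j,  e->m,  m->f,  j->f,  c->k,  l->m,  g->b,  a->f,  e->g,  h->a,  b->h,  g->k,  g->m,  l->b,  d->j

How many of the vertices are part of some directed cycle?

10

A vertex is on a directed cycle iff it belongs to a strongly connected component of size ≥ 2 (or has a self-loop).
The vertices on cycles are {a, b, c, d, e, g, h, j, l, m} — 10 in total.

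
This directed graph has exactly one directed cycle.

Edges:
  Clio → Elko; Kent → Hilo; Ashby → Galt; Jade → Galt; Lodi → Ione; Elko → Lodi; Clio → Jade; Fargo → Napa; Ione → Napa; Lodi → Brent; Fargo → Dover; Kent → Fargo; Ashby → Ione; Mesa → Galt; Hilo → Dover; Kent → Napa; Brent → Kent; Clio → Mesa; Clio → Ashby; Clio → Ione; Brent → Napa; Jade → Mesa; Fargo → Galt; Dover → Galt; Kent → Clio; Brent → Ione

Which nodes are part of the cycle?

Clio, Elko, Kent, Lodi, Brent

DFS with gray/black marking from Kent:
Kent gray
  Napa gray
  Napa black
  Hilo gray
    Dover gray
      Galt gray
      Galt black
    Dover black
  Hilo black
  Clio gray
    Elko gray
      Lodi gray
        Ione gray
          Ione→Napa: Napa black — skip
        Ione black
        Brent gray
          Brent→Kent: Kent is gray → back edge
Back edge closes the cycle Kent → Clio → Elko → Lodi → Brent → Kent; its vertices are {Clio, Elko, Kent, Lodi, Brent}.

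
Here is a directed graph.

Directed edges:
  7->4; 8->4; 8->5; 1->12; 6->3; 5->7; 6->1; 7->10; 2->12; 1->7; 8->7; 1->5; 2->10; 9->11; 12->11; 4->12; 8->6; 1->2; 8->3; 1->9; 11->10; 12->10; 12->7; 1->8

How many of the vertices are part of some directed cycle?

6

A vertex is on a directed cycle iff it belongs to a strongly connected component of size ≥ 2 (or has a self-loop).
The vertices on cycles are {1, 4, 6, 7, 8, 12} — 6 in total.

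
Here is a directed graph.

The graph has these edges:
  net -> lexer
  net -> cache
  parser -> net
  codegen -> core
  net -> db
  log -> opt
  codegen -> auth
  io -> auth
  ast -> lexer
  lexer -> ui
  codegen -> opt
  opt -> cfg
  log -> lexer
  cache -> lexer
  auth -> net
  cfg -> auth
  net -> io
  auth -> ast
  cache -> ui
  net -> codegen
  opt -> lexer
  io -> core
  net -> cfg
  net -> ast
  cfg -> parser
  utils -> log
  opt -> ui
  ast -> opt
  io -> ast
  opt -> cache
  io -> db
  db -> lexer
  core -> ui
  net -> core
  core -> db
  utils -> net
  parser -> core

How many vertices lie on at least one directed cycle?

A vertex is on a directed cycle iff it belongs to a strongly connected component of size ≥ 2 (or has a self-loop).
The vertices on cycles are {io, ast, cfg, net, opt, auth, parser, codegen} — 8 in total.

8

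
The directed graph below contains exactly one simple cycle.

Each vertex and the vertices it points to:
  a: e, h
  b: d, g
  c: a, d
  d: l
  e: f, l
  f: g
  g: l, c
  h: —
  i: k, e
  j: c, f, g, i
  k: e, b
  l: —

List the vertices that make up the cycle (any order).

a, c, e, f, g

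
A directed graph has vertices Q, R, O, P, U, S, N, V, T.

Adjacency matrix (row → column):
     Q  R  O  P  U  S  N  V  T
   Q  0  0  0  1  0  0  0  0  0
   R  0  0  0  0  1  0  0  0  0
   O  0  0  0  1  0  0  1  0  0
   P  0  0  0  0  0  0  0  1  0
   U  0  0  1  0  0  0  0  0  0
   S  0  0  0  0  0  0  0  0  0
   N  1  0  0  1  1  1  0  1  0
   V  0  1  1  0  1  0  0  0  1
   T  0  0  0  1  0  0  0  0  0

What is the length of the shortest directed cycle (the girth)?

3

For each vertex v, BFS finds the shortest path from v back to v.
The shortest such closed walk is N → U → O → N, length 3.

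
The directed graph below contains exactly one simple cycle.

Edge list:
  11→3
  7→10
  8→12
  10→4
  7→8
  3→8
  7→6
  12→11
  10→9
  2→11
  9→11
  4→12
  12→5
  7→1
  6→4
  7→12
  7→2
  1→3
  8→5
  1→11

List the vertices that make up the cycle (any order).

3, 8, 11, 12

DFS with gray/black marking from 8:
8 gray
  12 gray
    11 gray
      3 gray
        3→8: 8 is gray → back edge
Back edge closes the cycle 8 → 12 → 11 → 3 → 8; its vertices are {3, 8, 11, 12}.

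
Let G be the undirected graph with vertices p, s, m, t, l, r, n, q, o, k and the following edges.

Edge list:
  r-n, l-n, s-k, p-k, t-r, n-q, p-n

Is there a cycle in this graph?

No

DFS, tracking each vertex's parent; an edge to a visited non-parent vertex closes a cycle.
Start from q:
visit q (parent –)
  visit n (parent q)
    visit p (parent n)
      visit k (parent p)
        k–p: parent, skip
        visit s (parent k)
          s–k: parent, skip
      p–n: parent, skip
    visit r (parent n)
      r–n: parent, skip
      visit t (parent r)
        t–r: parent, skip
    n–q: parent, skip
    visit l (parent n)
      l–n: parent, skip
visit m (parent –)
visit o (parent –)
No non-parent visited neighbor found — the graph is a forest.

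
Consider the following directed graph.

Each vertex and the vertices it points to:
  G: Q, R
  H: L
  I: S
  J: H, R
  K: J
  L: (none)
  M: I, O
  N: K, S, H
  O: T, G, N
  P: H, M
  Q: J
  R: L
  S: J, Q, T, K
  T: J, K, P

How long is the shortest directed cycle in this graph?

4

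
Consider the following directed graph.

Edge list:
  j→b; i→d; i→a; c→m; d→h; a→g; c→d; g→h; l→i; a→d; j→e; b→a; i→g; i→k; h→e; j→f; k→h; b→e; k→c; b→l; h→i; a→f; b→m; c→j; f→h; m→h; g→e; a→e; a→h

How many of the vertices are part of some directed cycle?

12

A vertex is on a directed cycle iff it belongs to a strongly connected component of size ≥ 2 (or has a self-loop).
The vertices on cycles are {a, b, c, d, f, g, h, i, j, k, l, m} — 12 in total.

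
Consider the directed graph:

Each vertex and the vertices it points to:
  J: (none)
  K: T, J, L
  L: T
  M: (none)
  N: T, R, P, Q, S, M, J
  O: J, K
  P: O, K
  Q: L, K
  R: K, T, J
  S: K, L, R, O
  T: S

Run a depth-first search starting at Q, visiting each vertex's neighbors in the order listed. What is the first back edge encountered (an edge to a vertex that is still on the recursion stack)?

DFS from Q (visiting each vertex's neighbors in the order listed); mark gray on enter, black on exit:
Q gray
  L gray
    T gray
      S gray
        K gray
          K→T: T is gray → back edge
First back edge: K → T.

K->T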